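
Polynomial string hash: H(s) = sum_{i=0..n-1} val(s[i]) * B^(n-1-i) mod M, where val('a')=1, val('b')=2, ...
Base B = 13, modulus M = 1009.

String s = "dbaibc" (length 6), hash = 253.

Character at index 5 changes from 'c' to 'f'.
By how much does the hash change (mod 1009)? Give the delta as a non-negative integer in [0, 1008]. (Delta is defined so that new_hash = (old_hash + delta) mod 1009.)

Delta formula: (val(new) - val(old)) * B^(n-1-k) mod M
  val('f') - val('c') = 6 - 3 = 3
  B^(n-1-k) = 13^0 mod 1009 = 1
  Delta = 3 * 1 mod 1009 = 3

Answer: 3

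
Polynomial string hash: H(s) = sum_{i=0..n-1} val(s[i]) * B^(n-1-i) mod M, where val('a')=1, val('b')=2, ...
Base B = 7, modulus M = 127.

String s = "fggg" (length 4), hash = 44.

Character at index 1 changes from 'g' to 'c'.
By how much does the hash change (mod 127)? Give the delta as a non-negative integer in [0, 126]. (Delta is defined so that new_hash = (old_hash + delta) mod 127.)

Answer: 58

Derivation:
Delta formula: (val(new) - val(old)) * B^(n-1-k) mod M
  val('c') - val('g') = 3 - 7 = -4
  B^(n-1-k) = 7^2 mod 127 = 49
  Delta = -4 * 49 mod 127 = 58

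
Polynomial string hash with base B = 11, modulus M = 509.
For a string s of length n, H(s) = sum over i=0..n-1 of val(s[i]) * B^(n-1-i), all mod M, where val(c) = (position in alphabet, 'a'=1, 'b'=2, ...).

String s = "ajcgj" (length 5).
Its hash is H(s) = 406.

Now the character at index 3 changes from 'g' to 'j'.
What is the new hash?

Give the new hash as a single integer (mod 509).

val('g') = 7, val('j') = 10
Position k = 3, exponent = n-1-k = 1
B^1 mod M = 11^1 mod 509 = 11
Delta = (10 - 7) * 11 mod 509 = 33
New hash = (406 + 33) mod 509 = 439

Answer: 439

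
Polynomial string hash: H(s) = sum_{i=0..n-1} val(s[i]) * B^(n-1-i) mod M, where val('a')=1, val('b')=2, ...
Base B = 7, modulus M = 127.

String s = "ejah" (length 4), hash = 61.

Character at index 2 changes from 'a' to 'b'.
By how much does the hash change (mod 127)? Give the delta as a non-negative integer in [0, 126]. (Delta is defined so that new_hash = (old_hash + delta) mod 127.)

Answer: 7

Derivation:
Delta formula: (val(new) - val(old)) * B^(n-1-k) mod M
  val('b') - val('a') = 2 - 1 = 1
  B^(n-1-k) = 7^1 mod 127 = 7
  Delta = 1 * 7 mod 127 = 7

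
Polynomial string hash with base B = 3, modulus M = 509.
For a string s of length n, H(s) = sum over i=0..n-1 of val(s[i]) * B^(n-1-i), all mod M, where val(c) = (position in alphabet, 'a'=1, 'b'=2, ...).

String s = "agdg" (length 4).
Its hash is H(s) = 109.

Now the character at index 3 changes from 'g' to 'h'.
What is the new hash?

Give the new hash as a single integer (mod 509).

val('g') = 7, val('h') = 8
Position k = 3, exponent = n-1-k = 0
B^0 mod M = 3^0 mod 509 = 1
Delta = (8 - 7) * 1 mod 509 = 1
New hash = (109 + 1) mod 509 = 110

Answer: 110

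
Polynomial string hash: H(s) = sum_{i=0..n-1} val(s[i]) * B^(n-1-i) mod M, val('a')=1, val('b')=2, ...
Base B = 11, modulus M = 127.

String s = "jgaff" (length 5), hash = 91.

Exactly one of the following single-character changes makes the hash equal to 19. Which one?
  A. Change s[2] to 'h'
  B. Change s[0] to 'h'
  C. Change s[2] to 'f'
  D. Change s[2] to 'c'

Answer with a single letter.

Answer: B

Derivation:
Option A: s[2]='a'->'h', delta=(8-1)*11^2 mod 127 = 85, hash=91+85 mod 127 = 49
Option B: s[0]='j'->'h', delta=(8-10)*11^4 mod 127 = 55, hash=91+55 mod 127 = 19 <-- target
Option C: s[2]='a'->'f', delta=(6-1)*11^2 mod 127 = 97, hash=91+97 mod 127 = 61
Option D: s[2]='a'->'c', delta=(3-1)*11^2 mod 127 = 115, hash=91+115 mod 127 = 79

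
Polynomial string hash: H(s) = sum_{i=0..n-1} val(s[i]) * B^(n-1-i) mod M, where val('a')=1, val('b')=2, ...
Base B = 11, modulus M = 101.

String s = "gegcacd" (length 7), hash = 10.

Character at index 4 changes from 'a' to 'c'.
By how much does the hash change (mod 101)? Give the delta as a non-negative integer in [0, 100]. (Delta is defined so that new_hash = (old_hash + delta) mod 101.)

Delta formula: (val(new) - val(old)) * B^(n-1-k) mod M
  val('c') - val('a') = 3 - 1 = 2
  B^(n-1-k) = 11^2 mod 101 = 20
  Delta = 2 * 20 mod 101 = 40

Answer: 40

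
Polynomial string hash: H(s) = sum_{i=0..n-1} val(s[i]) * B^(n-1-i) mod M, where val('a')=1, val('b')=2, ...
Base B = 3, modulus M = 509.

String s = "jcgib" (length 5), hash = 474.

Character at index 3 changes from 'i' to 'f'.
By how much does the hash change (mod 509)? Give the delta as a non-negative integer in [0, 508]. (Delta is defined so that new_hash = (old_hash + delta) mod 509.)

Delta formula: (val(new) - val(old)) * B^(n-1-k) mod M
  val('f') - val('i') = 6 - 9 = -3
  B^(n-1-k) = 3^1 mod 509 = 3
  Delta = -3 * 3 mod 509 = 500

Answer: 500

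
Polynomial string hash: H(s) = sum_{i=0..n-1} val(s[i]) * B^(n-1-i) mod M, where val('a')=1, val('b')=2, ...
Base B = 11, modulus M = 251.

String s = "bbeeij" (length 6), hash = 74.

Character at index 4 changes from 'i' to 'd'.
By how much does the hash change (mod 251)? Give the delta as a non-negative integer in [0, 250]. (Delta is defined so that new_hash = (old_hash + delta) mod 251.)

Delta formula: (val(new) - val(old)) * B^(n-1-k) mod M
  val('d') - val('i') = 4 - 9 = -5
  B^(n-1-k) = 11^1 mod 251 = 11
  Delta = -5 * 11 mod 251 = 196

Answer: 196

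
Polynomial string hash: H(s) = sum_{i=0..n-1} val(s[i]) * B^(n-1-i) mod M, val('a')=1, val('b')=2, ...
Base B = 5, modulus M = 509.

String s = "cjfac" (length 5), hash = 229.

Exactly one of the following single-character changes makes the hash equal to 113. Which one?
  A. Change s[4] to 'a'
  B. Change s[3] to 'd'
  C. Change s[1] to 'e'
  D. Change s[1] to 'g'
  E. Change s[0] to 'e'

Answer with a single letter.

Option A: s[4]='c'->'a', delta=(1-3)*5^0 mod 509 = 507, hash=229+507 mod 509 = 227
Option B: s[3]='a'->'d', delta=(4-1)*5^1 mod 509 = 15, hash=229+15 mod 509 = 244
Option C: s[1]='j'->'e', delta=(5-10)*5^3 mod 509 = 393, hash=229+393 mod 509 = 113 <-- target
Option D: s[1]='j'->'g', delta=(7-10)*5^3 mod 509 = 134, hash=229+134 mod 509 = 363
Option E: s[0]='c'->'e', delta=(5-3)*5^4 mod 509 = 232, hash=229+232 mod 509 = 461

Answer: C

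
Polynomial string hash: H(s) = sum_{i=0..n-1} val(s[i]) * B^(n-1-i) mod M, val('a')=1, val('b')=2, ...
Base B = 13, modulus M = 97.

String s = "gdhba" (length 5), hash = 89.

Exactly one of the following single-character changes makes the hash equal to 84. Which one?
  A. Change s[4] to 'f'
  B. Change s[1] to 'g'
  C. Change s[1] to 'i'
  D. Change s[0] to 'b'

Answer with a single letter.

Answer: B

Derivation:
Option A: s[4]='a'->'f', delta=(6-1)*13^0 mod 97 = 5, hash=89+5 mod 97 = 94
Option B: s[1]='d'->'g', delta=(7-4)*13^3 mod 97 = 92, hash=89+92 mod 97 = 84 <-- target
Option C: s[1]='d'->'i', delta=(9-4)*13^3 mod 97 = 24, hash=89+24 mod 97 = 16
Option D: s[0]='g'->'b', delta=(2-7)*13^4 mod 97 = 76, hash=89+76 mod 97 = 68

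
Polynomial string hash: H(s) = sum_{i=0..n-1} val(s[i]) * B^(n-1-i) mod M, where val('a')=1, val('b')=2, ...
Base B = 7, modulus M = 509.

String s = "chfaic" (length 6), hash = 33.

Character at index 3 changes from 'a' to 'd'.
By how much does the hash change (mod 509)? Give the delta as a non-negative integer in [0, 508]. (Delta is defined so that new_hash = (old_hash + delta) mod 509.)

Delta formula: (val(new) - val(old)) * B^(n-1-k) mod M
  val('d') - val('a') = 4 - 1 = 3
  B^(n-1-k) = 7^2 mod 509 = 49
  Delta = 3 * 49 mod 509 = 147

Answer: 147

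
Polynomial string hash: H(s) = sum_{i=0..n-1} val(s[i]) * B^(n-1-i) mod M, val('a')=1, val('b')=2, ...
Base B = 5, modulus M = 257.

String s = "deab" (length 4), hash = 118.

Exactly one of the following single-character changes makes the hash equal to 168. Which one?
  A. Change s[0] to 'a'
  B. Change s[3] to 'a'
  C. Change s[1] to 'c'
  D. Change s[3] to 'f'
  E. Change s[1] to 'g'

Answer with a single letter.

Answer: E

Derivation:
Option A: s[0]='d'->'a', delta=(1-4)*5^3 mod 257 = 139, hash=118+139 mod 257 = 0
Option B: s[3]='b'->'a', delta=(1-2)*5^0 mod 257 = 256, hash=118+256 mod 257 = 117
Option C: s[1]='e'->'c', delta=(3-5)*5^2 mod 257 = 207, hash=118+207 mod 257 = 68
Option D: s[3]='b'->'f', delta=(6-2)*5^0 mod 257 = 4, hash=118+4 mod 257 = 122
Option E: s[1]='e'->'g', delta=(7-5)*5^2 mod 257 = 50, hash=118+50 mod 257 = 168 <-- target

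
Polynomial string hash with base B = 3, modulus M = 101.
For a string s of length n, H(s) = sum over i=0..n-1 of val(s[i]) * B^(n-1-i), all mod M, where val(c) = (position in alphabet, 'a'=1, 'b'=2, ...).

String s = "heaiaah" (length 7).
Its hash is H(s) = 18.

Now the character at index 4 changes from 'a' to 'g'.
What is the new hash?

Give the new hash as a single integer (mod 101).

val('a') = 1, val('g') = 7
Position k = 4, exponent = n-1-k = 2
B^2 mod M = 3^2 mod 101 = 9
Delta = (7 - 1) * 9 mod 101 = 54
New hash = (18 + 54) mod 101 = 72

Answer: 72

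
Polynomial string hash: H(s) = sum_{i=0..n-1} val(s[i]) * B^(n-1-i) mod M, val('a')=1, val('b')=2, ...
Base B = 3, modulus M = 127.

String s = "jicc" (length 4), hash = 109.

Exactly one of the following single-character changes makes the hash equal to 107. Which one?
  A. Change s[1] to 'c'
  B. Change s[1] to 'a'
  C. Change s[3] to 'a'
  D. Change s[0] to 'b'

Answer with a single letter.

Answer: C

Derivation:
Option A: s[1]='i'->'c', delta=(3-9)*3^2 mod 127 = 73, hash=109+73 mod 127 = 55
Option B: s[1]='i'->'a', delta=(1-9)*3^2 mod 127 = 55, hash=109+55 mod 127 = 37
Option C: s[3]='c'->'a', delta=(1-3)*3^0 mod 127 = 125, hash=109+125 mod 127 = 107 <-- target
Option D: s[0]='j'->'b', delta=(2-10)*3^3 mod 127 = 38, hash=109+38 mod 127 = 20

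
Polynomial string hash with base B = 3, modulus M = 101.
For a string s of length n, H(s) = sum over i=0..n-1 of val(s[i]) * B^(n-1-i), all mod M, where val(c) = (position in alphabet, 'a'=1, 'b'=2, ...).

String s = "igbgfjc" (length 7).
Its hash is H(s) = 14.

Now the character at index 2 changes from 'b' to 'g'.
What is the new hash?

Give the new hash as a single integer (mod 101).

val('b') = 2, val('g') = 7
Position k = 2, exponent = n-1-k = 4
B^4 mod M = 3^4 mod 101 = 81
Delta = (7 - 2) * 81 mod 101 = 1
New hash = (14 + 1) mod 101 = 15

Answer: 15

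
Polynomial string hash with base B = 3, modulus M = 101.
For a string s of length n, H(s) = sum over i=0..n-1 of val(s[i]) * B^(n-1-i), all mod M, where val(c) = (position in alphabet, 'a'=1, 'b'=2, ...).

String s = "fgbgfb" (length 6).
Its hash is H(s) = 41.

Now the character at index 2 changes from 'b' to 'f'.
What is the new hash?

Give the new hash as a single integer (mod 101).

Answer: 48

Derivation:
val('b') = 2, val('f') = 6
Position k = 2, exponent = n-1-k = 3
B^3 mod M = 3^3 mod 101 = 27
Delta = (6 - 2) * 27 mod 101 = 7
New hash = (41 + 7) mod 101 = 48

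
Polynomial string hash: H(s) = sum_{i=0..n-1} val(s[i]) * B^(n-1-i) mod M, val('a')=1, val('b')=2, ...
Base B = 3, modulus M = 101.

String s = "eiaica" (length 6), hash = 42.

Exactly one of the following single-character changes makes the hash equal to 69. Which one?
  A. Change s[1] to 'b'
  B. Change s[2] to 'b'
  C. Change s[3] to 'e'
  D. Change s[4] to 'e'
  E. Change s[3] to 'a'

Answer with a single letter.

Answer: B

Derivation:
Option A: s[1]='i'->'b', delta=(2-9)*3^4 mod 101 = 39, hash=42+39 mod 101 = 81
Option B: s[2]='a'->'b', delta=(2-1)*3^3 mod 101 = 27, hash=42+27 mod 101 = 69 <-- target
Option C: s[3]='i'->'e', delta=(5-9)*3^2 mod 101 = 65, hash=42+65 mod 101 = 6
Option D: s[4]='c'->'e', delta=(5-3)*3^1 mod 101 = 6, hash=42+6 mod 101 = 48
Option E: s[3]='i'->'a', delta=(1-9)*3^2 mod 101 = 29, hash=42+29 mod 101 = 71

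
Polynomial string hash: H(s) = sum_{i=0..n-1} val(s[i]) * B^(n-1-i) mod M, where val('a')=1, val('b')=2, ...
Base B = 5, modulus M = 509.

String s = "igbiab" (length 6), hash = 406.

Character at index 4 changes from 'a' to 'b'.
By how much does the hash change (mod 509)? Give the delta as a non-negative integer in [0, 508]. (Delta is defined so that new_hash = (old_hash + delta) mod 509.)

Answer: 5

Derivation:
Delta formula: (val(new) - val(old)) * B^(n-1-k) mod M
  val('b') - val('a') = 2 - 1 = 1
  B^(n-1-k) = 5^1 mod 509 = 5
  Delta = 1 * 5 mod 509 = 5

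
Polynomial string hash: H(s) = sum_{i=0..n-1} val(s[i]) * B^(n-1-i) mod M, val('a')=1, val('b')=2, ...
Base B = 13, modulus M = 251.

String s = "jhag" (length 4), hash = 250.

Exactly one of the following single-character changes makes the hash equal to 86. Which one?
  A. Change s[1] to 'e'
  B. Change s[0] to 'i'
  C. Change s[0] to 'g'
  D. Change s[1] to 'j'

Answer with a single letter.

Option A: s[1]='h'->'e', delta=(5-8)*13^2 mod 251 = 246, hash=250+246 mod 251 = 245
Option B: s[0]='j'->'i', delta=(9-10)*13^3 mod 251 = 62, hash=250+62 mod 251 = 61
Option C: s[0]='j'->'g', delta=(7-10)*13^3 mod 251 = 186, hash=250+186 mod 251 = 185
Option D: s[1]='h'->'j', delta=(10-8)*13^2 mod 251 = 87, hash=250+87 mod 251 = 86 <-- target

Answer: D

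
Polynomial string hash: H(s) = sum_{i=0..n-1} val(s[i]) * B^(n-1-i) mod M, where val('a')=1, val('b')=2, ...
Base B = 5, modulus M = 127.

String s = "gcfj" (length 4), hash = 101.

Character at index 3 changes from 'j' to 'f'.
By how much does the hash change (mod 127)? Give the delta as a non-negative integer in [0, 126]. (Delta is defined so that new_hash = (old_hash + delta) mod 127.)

Delta formula: (val(new) - val(old)) * B^(n-1-k) mod M
  val('f') - val('j') = 6 - 10 = -4
  B^(n-1-k) = 5^0 mod 127 = 1
  Delta = -4 * 1 mod 127 = 123

Answer: 123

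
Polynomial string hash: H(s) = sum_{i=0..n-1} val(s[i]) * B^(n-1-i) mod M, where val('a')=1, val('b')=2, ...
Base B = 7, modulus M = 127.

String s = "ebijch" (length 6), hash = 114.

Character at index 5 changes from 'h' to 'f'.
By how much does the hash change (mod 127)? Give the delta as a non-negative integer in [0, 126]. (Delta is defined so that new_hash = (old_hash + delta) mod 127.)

Delta formula: (val(new) - val(old)) * B^(n-1-k) mod M
  val('f') - val('h') = 6 - 8 = -2
  B^(n-1-k) = 7^0 mod 127 = 1
  Delta = -2 * 1 mod 127 = 125

Answer: 125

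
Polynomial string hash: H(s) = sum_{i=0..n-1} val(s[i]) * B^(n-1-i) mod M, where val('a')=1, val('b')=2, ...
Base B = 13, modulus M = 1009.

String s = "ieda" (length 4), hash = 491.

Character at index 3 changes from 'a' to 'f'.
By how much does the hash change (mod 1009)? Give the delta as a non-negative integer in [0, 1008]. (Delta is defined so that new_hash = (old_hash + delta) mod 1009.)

Answer: 5

Derivation:
Delta formula: (val(new) - val(old)) * B^(n-1-k) mod M
  val('f') - val('a') = 6 - 1 = 5
  B^(n-1-k) = 13^0 mod 1009 = 1
  Delta = 5 * 1 mod 1009 = 5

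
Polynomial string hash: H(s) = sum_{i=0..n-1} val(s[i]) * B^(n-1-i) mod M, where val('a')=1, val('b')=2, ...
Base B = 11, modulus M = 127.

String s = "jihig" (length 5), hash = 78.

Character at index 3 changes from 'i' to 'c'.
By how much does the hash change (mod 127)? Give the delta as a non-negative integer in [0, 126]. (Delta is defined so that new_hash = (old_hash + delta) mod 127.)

Answer: 61

Derivation:
Delta formula: (val(new) - val(old)) * B^(n-1-k) mod M
  val('c') - val('i') = 3 - 9 = -6
  B^(n-1-k) = 11^1 mod 127 = 11
  Delta = -6 * 11 mod 127 = 61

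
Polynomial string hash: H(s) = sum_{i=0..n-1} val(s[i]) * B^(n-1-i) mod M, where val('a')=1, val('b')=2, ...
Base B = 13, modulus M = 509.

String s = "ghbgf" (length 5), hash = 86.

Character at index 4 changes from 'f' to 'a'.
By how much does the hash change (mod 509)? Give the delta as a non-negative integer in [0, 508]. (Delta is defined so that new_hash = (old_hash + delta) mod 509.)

Answer: 504

Derivation:
Delta formula: (val(new) - val(old)) * B^(n-1-k) mod M
  val('a') - val('f') = 1 - 6 = -5
  B^(n-1-k) = 13^0 mod 509 = 1
  Delta = -5 * 1 mod 509 = 504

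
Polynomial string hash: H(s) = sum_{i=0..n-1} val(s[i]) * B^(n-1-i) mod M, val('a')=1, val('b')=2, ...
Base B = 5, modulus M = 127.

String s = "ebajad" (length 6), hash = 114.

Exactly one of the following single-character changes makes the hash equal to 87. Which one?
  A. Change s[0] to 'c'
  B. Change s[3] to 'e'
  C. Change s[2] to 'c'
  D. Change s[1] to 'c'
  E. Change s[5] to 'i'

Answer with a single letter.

Answer: A

Derivation:
Option A: s[0]='e'->'c', delta=(3-5)*5^5 mod 127 = 100, hash=114+100 mod 127 = 87 <-- target
Option B: s[3]='j'->'e', delta=(5-10)*5^2 mod 127 = 2, hash=114+2 mod 127 = 116
Option C: s[2]='a'->'c', delta=(3-1)*5^3 mod 127 = 123, hash=114+123 mod 127 = 110
Option D: s[1]='b'->'c', delta=(3-2)*5^4 mod 127 = 117, hash=114+117 mod 127 = 104
Option E: s[5]='d'->'i', delta=(9-4)*5^0 mod 127 = 5, hash=114+5 mod 127 = 119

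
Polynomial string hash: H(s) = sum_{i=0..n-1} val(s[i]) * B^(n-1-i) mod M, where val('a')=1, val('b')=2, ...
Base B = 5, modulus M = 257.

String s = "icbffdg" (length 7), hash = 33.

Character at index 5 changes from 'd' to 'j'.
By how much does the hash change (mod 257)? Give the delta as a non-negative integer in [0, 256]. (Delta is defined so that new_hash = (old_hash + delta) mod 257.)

Delta formula: (val(new) - val(old)) * B^(n-1-k) mod M
  val('j') - val('d') = 10 - 4 = 6
  B^(n-1-k) = 5^1 mod 257 = 5
  Delta = 6 * 5 mod 257 = 30

Answer: 30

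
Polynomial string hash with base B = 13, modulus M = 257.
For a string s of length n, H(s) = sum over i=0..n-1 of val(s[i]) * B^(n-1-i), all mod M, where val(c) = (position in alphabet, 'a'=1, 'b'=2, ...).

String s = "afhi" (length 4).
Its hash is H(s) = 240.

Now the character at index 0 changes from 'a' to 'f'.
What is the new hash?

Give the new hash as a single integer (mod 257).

val('a') = 1, val('f') = 6
Position k = 0, exponent = n-1-k = 3
B^3 mod M = 13^3 mod 257 = 141
Delta = (6 - 1) * 141 mod 257 = 191
New hash = (240 + 191) mod 257 = 174

Answer: 174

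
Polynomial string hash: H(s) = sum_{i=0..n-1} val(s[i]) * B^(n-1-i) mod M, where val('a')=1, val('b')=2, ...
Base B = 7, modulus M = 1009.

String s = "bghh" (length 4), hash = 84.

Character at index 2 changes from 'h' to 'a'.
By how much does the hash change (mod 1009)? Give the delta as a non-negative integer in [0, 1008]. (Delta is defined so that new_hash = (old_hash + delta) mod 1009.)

Answer: 960

Derivation:
Delta formula: (val(new) - val(old)) * B^(n-1-k) mod M
  val('a') - val('h') = 1 - 8 = -7
  B^(n-1-k) = 7^1 mod 1009 = 7
  Delta = -7 * 7 mod 1009 = 960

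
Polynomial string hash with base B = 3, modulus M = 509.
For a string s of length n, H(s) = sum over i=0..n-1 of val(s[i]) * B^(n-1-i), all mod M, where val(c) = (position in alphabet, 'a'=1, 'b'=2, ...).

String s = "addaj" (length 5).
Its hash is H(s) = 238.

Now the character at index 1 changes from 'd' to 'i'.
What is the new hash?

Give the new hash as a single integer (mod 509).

Answer: 373

Derivation:
val('d') = 4, val('i') = 9
Position k = 1, exponent = n-1-k = 3
B^3 mod M = 3^3 mod 509 = 27
Delta = (9 - 4) * 27 mod 509 = 135
New hash = (238 + 135) mod 509 = 373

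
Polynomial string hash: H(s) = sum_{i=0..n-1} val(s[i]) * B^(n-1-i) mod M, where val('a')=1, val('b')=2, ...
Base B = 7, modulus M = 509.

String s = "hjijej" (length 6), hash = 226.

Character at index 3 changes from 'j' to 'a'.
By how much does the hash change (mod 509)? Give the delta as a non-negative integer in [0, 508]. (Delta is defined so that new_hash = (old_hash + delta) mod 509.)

Answer: 68

Derivation:
Delta formula: (val(new) - val(old)) * B^(n-1-k) mod M
  val('a') - val('j') = 1 - 10 = -9
  B^(n-1-k) = 7^2 mod 509 = 49
  Delta = -9 * 49 mod 509 = 68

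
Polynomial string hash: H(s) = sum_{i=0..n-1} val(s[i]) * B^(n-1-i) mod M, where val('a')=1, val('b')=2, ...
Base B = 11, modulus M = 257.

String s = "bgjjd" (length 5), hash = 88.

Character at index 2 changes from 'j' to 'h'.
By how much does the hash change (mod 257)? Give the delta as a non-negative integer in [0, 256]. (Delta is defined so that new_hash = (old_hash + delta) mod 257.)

Delta formula: (val(new) - val(old)) * B^(n-1-k) mod M
  val('h') - val('j') = 8 - 10 = -2
  B^(n-1-k) = 11^2 mod 257 = 121
  Delta = -2 * 121 mod 257 = 15

Answer: 15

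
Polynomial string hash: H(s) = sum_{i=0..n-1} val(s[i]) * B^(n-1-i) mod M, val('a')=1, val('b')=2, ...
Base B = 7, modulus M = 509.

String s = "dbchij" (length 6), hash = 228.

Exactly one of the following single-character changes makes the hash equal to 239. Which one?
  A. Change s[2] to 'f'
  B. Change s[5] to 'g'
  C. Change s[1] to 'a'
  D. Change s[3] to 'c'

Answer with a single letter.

Answer: A

Derivation:
Option A: s[2]='c'->'f', delta=(6-3)*7^3 mod 509 = 11, hash=228+11 mod 509 = 239 <-- target
Option B: s[5]='j'->'g', delta=(7-10)*7^0 mod 509 = 506, hash=228+506 mod 509 = 225
Option C: s[1]='b'->'a', delta=(1-2)*7^4 mod 509 = 144, hash=228+144 mod 509 = 372
Option D: s[3]='h'->'c', delta=(3-8)*7^2 mod 509 = 264, hash=228+264 mod 509 = 492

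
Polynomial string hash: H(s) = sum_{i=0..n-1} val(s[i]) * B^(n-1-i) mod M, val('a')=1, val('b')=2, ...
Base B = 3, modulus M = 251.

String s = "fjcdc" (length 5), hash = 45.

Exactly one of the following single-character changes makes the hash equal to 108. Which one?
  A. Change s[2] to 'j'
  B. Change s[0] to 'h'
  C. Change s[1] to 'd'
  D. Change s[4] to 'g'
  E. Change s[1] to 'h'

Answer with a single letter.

Answer: A

Derivation:
Option A: s[2]='c'->'j', delta=(10-3)*3^2 mod 251 = 63, hash=45+63 mod 251 = 108 <-- target
Option B: s[0]='f'->'h', delta=(8-6)*3^4 mod 251 = 162, hash=45+162 mod 251 = 207
Option C: s[1]='j'->'d', delta=(4-10)*3^3 mod 251 = 89, hash=45+89 mod 251 = 134
Option D: s[4]='c'->'g', delta=(7-3)*3^0 mod 251 = 4, hash=45+4 mod 251 = 49
Option E: s[1]='j'->'h', delta=(8-10)*3^3 mod 251 = 197, hash=45+197 mod 251 = 242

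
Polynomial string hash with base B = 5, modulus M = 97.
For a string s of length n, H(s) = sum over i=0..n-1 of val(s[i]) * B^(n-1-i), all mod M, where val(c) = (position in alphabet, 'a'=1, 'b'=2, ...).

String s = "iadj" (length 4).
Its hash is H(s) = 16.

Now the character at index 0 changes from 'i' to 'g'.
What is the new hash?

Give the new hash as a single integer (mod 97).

val('i') = 9, val('g') = 7
Position k = 0, exponent = n-1-k = 3
B^3 mod M = 5^3 mod 97 = 28
Delta = (7 - 9) * 28 mod 97 = 41
New hash = (16 + 41) mod 97 = 57

Answer: 57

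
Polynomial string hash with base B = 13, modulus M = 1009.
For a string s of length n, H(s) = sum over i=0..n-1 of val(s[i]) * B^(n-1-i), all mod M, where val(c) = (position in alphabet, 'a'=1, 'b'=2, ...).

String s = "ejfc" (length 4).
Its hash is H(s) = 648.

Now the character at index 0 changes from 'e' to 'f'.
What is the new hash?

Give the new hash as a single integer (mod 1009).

Answer: 827

Derivation:
val('e') = 5, val('f') = 6
Position k = 0, exponent = n-1-k = 3
B^3 mod M = 13^3 mod 1009 = 179
Delta = (6 - 5) * 179 mod 1009 = 179
New hash = (648 + 179) mod 1009 = 827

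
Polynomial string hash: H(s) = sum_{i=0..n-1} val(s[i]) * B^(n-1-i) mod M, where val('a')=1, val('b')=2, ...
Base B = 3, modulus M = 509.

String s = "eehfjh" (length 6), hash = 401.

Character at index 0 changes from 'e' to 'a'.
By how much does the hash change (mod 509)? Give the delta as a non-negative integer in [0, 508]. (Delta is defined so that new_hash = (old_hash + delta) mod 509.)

Delta formula: (val(new) - val(old)) * B^(n-1-k) mod M
  val('a') - val('e') = 1 - 5 = -4
  B^(n-1-k) = 3^5 mod 509 = 243
  Delta = -4 * 243 mod 509 = 46

Answer: 46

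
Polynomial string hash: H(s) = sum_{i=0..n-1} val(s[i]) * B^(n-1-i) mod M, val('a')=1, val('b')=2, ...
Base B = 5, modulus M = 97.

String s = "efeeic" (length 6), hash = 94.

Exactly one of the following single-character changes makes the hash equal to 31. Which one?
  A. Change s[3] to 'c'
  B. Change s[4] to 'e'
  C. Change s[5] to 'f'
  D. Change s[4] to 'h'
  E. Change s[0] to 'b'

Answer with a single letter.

Answer: E

Derivation:
Option A: s[3]='e'->'c', delta=(3-5)*5^2 mod 97 = 47, hash=94+47 mod 97 = 44
Option B: s[4]='i'->'e', delta=(5-9)*5^1 mod 97 = 77, hash=94+77 mod 97 = 74
Option C: s[5]='c'->'f', delta=(6-3)*5^0 mod 97 = 3, hash=94+3 mod 97 = 0
Option D: s[4]='i'->'h', delta=(8-9)*5^1 mod 97 = 92, hash=94+92 mod 97 = 89
Option E: s[0]='e'->'b', delta=(2-5)*5^5 mod 97 = 34, hash=94+34 mod 97 = 31 <-- target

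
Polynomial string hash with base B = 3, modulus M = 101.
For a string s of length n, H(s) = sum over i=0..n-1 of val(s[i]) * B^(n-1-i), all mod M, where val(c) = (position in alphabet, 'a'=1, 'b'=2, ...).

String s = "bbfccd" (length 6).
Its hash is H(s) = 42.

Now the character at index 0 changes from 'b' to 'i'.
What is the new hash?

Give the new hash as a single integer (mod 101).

Answer: 26

Derivation:
val('b') = 2, val('i') = 9
Position k = 0, exponent = n-1-k = 5
B^5 mod M = 3^5 mod 101 = 41
Delta = (9 - 2) * 41 mod 101 = 85
New hash = (42 + 85) mod 101 = 26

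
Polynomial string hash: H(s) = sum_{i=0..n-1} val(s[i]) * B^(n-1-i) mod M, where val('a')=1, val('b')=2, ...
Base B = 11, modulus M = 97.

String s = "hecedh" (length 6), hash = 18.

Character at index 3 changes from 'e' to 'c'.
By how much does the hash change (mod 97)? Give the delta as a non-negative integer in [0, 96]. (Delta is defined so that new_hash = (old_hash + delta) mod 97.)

Delta formula: (val(new) - val(old)) * B^(n-1-k) mod M
  val('c') - val('e') = 3 - 5 = -2
  B^(n-1-k) = 11^2 mod 97 = 24
  Delta = -2 * 24 mod 97 = 49

Answer: 49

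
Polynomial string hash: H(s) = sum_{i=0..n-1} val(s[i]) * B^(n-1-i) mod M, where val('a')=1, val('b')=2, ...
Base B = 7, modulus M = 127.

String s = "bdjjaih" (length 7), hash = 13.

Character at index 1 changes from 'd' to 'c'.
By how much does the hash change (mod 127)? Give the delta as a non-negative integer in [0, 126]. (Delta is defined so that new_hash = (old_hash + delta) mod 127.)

Delta formula: (val(new) - val(old)) * B^(n-1-k) mod M
  val('c') - val('d') = 3 - 4 = -1
  B^(n-1-k) = 7^5 mod 127 = 43
  Delta = -1 * 43 mod 127 = 84

Answer: 84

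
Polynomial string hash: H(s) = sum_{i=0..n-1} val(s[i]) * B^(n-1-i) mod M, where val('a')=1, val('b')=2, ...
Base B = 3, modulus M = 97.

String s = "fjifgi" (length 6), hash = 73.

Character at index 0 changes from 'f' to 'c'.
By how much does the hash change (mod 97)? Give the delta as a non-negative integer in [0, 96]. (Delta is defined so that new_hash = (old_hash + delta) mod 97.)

Answer: 47

Derivation:
Delta formula: (val(new) - val(old)) * B^(n-1-k) mod M
  val('c') - val('f') = 3 - 6 = -3
  B^(n-1-k) = 3^5 mod 97 = 49
  Delta = -3 * 49 mod 97 = 47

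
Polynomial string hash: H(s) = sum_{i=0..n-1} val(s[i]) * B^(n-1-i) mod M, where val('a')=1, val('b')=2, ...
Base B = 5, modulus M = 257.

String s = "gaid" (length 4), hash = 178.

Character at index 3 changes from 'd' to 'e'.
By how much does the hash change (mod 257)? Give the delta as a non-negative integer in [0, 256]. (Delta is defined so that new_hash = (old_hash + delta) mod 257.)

Delta formula: (val(new) - val(old)) * B^(n-1-k) mod M
  val('e') - val('d') = 5 - 4 = 1
  B^(n-1-k) = 5^0 mod 257 = 1
  Delta = 1 * 1 mod 257 = 1

Answer: 1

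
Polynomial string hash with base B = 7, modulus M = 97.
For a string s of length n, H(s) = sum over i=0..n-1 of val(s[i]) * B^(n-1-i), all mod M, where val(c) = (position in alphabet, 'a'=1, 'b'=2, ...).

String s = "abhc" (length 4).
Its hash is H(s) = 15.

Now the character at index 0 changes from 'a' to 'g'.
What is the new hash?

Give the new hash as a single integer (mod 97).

val('a') = 1, val('g') = 7
Position k = 0, exponent = n-1-k = 3
B^3 mod M = 7^3 mod 97 = 52
Delta = (7 - 1) * 52 mod 97 = 21
New hash = (15 + 21) mod 97 = 36

Answer: 36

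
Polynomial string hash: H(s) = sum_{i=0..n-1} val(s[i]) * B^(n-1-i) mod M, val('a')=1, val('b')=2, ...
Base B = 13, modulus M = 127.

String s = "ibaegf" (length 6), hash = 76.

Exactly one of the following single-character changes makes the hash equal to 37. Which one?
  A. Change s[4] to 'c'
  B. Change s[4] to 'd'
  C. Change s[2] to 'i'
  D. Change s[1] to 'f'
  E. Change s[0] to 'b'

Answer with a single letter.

Answer: B

Derivation:
Option A: s[4]='g'->'c', delta=(3-7)*13^1 mod 127 = 75, hash=76+75 mod 127 = 24
Option B: s[4]='g'->'d', delta=(4-7)*13^1 mod 127 = 88, hash=76+88 mod 127 = 37 <-- target
Option C: s[2]='a'->'i', delta=(9-1)*13^3 mod 127 = 50, hash=76+50 mod 127 = 126
Option D: s[1]='b'->'f', delta=(6-2)*13^4 mod 127 = 71, hash=76+71 mod 127 = 20
Option E: s[0]='i'->'b', delta=(2-9)*13^5 mod 127 = 4, hash=76+4 mod 127 = 80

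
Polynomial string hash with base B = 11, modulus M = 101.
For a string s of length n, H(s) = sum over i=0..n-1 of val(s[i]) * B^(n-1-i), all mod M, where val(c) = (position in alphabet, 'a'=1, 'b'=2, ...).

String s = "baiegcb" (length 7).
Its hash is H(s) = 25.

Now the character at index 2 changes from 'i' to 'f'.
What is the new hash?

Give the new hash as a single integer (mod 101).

Answer: 37

Derivation:
val('i') = 9, val('f') = 6
Position k = 2, exponent = n-1-k = 4
B^4 mod M = 11^4 mod 101 = 97
Delta = (6 - 9) * 97 mod 101 = 12
New hash = (25 + 12) mod 101 = 37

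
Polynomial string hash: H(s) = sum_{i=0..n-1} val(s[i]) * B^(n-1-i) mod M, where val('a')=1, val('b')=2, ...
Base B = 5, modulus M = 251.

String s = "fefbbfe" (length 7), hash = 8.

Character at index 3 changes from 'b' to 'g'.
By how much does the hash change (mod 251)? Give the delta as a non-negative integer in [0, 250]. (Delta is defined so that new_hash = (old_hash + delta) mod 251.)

Delta formula: (val(new) - val(old)) * B^(n-1-k) mod M
  val('g') - val('b') = 7 - 2 = 5
  B^(n-1-k) = 5^3 mod 251 = 125
  Delta = 5 * 125 mod 251 = 123

Answer: 123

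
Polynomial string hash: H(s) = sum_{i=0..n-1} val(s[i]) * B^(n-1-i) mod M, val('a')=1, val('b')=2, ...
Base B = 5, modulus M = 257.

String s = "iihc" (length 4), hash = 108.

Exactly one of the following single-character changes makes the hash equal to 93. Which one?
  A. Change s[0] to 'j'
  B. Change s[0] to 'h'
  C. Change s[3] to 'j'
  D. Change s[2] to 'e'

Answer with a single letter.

Answer: D

Derivation:
Option A: s[0]='i'->'j', delta=(10-9)*5^3 mod 257 = 125, hash=108+125 mod 257 = 233
Option B: s[0]='i'->'h', delta=(8-9)*5^3 mod 257 = 132, hash=108+132 mod 257 = 240
Option C: s[3]='c'->'j', delta=(10-3)*5^0 mod 257 = 7, hash=108+7 mod 257 = 115
Option D: s[2]='h'->'e', delta=(5-8)*5^1 mod 257 = 242, hash=108+242 mod 257 = 93 <-- target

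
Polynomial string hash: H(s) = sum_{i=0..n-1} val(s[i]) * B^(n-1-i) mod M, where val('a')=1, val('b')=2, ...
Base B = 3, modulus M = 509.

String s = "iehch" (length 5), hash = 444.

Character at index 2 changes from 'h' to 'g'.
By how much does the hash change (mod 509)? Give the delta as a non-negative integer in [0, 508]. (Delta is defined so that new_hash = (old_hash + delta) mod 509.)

Answer: 500

Derivation:
Delta formula: (val(new) - val(old)) * B^(n-1-k) mod M
  val('g') - val('h') = 7 - 8 = -1
  B^(n-1-k) = 3^2 mod 509 = 9
  Delta = -1 * 9 mod 509 = 500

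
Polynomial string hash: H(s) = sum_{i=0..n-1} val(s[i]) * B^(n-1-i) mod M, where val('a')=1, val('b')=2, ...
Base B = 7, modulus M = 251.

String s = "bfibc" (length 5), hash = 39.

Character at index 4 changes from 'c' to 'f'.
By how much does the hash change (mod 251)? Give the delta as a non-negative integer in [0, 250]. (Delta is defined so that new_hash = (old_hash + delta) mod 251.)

Delta formula: (val(new) - val(old)) * B^(n-1-k) mod M
  val('f') - val('c') = 6 - 3 = 3
  B^(n-1-k) = 7^0 mod 251 = 1
  Delta = 3 * 1 mod 251 = 3

Answer: 3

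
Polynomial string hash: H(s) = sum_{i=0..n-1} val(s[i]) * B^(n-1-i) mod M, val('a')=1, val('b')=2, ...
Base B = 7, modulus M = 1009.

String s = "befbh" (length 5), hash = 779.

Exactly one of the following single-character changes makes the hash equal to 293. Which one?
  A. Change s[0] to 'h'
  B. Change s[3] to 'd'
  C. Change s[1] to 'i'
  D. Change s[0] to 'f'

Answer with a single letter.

Answer: D

Derivation:
Option A: s[0]='b'->'h', delta=(8-2)*7^4 mod 1009 = 280, hash=779+280 mod 1009 = 50
Option B: s[3]='b'->'d', delta=(4-2)*7^1 mod 1009 = 14, hash=779+14 mod 1009 = 793
Option C: s[1]='e'->'i', delta=(9-5)*7^3 mod 1009 = 363, hash=779+363 mod 1009 = 133
Option D: s[0]='b'->'f', delta=(6-2)*7^4 mod 1009 = 523, hash=779+523 mod 1009 = 293 <-- target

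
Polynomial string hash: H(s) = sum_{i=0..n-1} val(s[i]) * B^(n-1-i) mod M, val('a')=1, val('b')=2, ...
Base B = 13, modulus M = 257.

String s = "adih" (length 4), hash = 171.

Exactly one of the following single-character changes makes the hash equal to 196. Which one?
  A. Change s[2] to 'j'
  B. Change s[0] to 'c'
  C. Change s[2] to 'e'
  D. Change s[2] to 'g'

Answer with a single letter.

Option A: s[2]='i'->'j', delta=(10-9)*13^1 mod 257 = 13, hash=171+13 mod 257 = 184
Option B: s[0]='a'->'c', delta=(3-1)*13^3 mod 257 = 25, hash=171+25 mod 257 = 196 <-- target
Option C: s[2]='i'->'e', delta=(5-9)*13^1 mod 257 = 205, hash=171+205 mod 257 = 119
Option D: s[2]='i'->'g', delta=(7-9)*13^1 mod 257 = 231, hash=171+231 mod 257 = 145

Answer: B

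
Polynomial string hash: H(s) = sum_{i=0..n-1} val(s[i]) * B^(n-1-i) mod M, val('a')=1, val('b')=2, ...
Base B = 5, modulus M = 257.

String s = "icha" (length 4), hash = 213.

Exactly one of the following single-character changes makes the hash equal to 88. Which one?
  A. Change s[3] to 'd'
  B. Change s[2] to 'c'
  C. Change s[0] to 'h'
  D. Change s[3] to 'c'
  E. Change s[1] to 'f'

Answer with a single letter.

Answer: C

Derivation:
Option A: s[3]='a'->'d', delta=(4-1)*5^0 mod 257 = 3, hash=213+3 mod 257 = 216
Option B: s[2]='h'->'c', delta=(3-8)*5^1 mod 257 = 232, hash=213+232 mod 257 = 188
Option C: s[0]='i'->'h', delta=(8-9)*5^3 mod 257 = 132, hash=213+132 mod 257 = 88 <-- target
Option D: s[3]='a'->'c', delta=(3-1)*5^0 mod 257 = 2, hash=213+2 mod 257 = 215
Option E: s[1]='c'->'f', delta=(6-3)*5^2 mod 257 = 75, hash=213+75 mod 257 = 31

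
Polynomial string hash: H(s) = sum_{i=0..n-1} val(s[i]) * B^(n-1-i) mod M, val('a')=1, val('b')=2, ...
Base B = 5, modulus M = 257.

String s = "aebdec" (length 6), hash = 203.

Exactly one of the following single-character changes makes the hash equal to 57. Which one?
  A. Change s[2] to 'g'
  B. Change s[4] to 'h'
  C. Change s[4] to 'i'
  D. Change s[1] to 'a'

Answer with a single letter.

Answer: A

Derivation:
Option A: s[2]='b'->'g', delta=(7-2)*5^3 mod 257 = 111, hash=203+111 mod 257 = 57 <-- target
Option B: s[4]='e'->'h', delta=(8-5)*5^1 mod 257 = 15, hash=203+15 mod 257 = 218
Option C: s[4]='e'->'i', delta=(9-5)*5^1 mod 257 = 20, hash=203+20 mod 257 = 223
Option D: s[1]='e'->'a', delta=(1-5)*5^4 mod 257 = 70, hash=203+70 mod 257 = 16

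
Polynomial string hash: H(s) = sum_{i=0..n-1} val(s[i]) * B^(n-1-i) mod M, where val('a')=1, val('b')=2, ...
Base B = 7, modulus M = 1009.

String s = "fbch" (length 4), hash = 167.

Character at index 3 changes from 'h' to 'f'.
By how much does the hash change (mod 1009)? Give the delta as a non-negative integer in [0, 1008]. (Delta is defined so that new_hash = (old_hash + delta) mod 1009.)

Delta formula: (val(new) - val(old)) * B^(n-1-k) mod M
  val('f') - val('h') = 6 - 8 = -2
  B^(n-1-k) = 7^0 mod 1009 = 1
  Delta = -2 * 1 mod 1009 = 1007

Answer: 1007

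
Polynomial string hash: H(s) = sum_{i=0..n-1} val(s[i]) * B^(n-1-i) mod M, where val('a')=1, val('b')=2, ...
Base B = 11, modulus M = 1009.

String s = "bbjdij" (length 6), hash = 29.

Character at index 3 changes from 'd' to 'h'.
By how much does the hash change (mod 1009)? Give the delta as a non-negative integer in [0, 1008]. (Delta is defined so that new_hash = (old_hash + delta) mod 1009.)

Answer: 484

Derivation:
Delta formula: (val(new) - val(old)) * B^(n-1-k) mod M
  val('h') - val('d') = 8 - 4 = 4
  B^(n-1-k) = 11^2 mod 1009 = 121
  Delta = 4 * 121 mod 1009 = 484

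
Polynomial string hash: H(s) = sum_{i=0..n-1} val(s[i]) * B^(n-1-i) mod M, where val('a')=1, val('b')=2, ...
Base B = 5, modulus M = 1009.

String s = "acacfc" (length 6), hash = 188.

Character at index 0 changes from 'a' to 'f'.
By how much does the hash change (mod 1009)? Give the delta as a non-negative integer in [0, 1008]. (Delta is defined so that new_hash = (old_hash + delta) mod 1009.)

Delta formula: (val(new) - val(old)) * B^(n-1-k) mod M
  val('f') - val('a') = 6 - 1 = 5
  B^(n-1-k) = 5^5 mod 1009 = 98
  Delta = 5 * 98 mod 1009 = 490

Answer: 490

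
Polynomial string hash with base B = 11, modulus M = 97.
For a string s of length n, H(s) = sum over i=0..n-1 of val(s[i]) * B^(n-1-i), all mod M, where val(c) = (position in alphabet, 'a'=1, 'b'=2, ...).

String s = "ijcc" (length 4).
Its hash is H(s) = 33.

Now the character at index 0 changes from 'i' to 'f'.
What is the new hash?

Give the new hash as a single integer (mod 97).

val('i') = 9, val('f') = 6
Position k = 0, exponent = n-1-k = 3
B^3 mod M = 11^3 mod 97 = 70
Delta = (6 - 9) * 70 mod 97 = 81
New hash = (33 + 81) mod 97 = 17

Answer: 17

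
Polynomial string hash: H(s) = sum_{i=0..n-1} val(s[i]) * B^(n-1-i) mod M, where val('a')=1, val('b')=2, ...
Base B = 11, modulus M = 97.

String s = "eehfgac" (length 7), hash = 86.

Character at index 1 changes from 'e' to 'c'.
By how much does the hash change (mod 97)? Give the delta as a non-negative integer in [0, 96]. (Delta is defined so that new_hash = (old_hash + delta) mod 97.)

Delta formula: (val(new) - val(old)) * B^(n-1-k) mod M
  val('c') - val('e') = 3 - 5 = -2
  B^(n-1-k) = 11^5 mod 97 = 31
  Delta = -2 * 31 mod 97 = 35

Answer: 35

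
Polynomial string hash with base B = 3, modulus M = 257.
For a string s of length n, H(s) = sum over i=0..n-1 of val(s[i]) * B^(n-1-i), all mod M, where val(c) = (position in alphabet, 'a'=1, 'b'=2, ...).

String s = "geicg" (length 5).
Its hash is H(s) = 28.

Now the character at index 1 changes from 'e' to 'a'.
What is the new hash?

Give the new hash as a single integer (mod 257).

Answer: 177

Derivation:
val('e') = 5, val('a') = 1
Position k = 1, exponent = n-1-k = 3
B^3 mod M = 3^3 mod 257 = 27
Delta = (1 - 5) * 27 mod 257 = 149
New hash = (28 + 149) mod 257 = 177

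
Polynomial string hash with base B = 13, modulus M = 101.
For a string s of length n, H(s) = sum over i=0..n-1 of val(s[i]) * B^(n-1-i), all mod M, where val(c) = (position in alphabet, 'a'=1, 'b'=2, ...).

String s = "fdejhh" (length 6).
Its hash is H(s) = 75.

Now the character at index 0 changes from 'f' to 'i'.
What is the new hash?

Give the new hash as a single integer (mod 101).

val('f') = 6, val('i') = 9
Position k = 0, exponent = n-1-k = 5
B^5 mod M = 13^5 mod 101 = 17
Delta = (9 - 6) * 17 mod 101 = 51
New hash = (75 + 51) mod 101 = 25

Answer: 25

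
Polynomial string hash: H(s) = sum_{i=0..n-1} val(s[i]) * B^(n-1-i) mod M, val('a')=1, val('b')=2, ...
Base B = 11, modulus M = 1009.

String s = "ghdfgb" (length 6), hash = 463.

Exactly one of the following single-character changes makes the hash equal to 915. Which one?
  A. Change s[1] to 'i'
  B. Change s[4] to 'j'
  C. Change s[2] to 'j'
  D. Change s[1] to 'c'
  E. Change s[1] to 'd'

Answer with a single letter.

Option A: s[1]='h'->'i', delta=(9-8)*11^4 mod 1009 = 515, hash=463+515 mod 1009 = 978
Option B: s[4]='g'->'j', delta=(10-7)*11^1 mod 1009 = 33, hash=463+33 mod 1009 = 496
Option C: s[2]='d'->'j', delta=(10-4)*11^3 mod 1009 = 923, hash=463+923 mod 1009 = 377
Option D: s[1]='h'->'c', delta=(3-8)*11^4 mod 1009 = 452, hash=463+452 mod 1009 = 915 <-- target
Option E: s[1]='h'->'d', delta=(4-8)*11^4 mod 1009 = 967, hash=463+967 mod 1009 = 421

Answer: D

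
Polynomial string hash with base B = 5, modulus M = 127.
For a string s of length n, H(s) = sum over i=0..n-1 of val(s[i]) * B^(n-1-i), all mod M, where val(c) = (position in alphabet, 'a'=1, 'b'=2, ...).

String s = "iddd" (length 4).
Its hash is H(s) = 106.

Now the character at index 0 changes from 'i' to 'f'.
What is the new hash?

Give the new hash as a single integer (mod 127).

val('i') = 9, val('f') = 6
Position k = 0, exponent = n-1-k = 3
B^3 mod M = 5^3 mod 127 = 125
Delta = (6 - 9) * 125 mod 127 = 6
New hash = (106 + 6) mod 127 = 112

Answer: 112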